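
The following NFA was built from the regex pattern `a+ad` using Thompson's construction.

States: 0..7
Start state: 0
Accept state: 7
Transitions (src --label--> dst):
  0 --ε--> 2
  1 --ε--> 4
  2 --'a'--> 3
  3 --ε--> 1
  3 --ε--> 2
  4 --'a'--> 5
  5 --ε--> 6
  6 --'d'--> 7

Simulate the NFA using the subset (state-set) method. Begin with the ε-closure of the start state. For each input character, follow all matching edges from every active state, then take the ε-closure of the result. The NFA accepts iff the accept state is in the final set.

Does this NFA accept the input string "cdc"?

S₀ = ε-closure({0}) = {0,2}
'c' @ 1: {}  — dead — no transitions
rest 'dc' ignored (set empty)
after full input: {}  (accept=7 not in)

Answer: REJECT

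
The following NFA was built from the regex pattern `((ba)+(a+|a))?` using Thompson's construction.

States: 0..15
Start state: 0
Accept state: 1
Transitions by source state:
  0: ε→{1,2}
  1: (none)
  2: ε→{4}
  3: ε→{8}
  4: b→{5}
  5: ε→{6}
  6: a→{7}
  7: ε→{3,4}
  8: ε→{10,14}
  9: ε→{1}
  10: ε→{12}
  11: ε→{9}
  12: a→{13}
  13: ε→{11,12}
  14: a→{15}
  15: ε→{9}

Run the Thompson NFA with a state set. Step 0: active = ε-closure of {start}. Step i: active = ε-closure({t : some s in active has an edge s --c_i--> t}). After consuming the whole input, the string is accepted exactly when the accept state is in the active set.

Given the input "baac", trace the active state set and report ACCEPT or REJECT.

Answer: REJECT

Trace:
initial (ε-close {0}): {0,1,2,4}
'b' @ 1: {5,6}
'a' @ 2: {3,4,7,8,10,12,14}
'a' @ 3: {1,9,11,12,13,15}  [accepting]
'c' @ 4: {}  — dead — no transitions
end set {} — state 1 not in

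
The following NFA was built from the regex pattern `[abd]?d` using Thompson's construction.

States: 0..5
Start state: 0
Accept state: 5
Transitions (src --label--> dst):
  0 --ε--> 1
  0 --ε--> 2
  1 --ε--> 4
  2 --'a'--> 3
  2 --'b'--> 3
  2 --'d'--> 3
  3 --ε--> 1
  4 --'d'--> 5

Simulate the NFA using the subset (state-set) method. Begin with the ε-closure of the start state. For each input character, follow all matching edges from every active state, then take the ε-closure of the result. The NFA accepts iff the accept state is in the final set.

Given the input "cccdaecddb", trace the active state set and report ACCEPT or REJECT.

Answer: REJECT

Trace:
initial (ε-close {0}): {0,1,2,4}
'c' @ 1: {}  — no active states
rest 'ccdaecddb' ignored (set empty)
final: {}; accept 5 not in set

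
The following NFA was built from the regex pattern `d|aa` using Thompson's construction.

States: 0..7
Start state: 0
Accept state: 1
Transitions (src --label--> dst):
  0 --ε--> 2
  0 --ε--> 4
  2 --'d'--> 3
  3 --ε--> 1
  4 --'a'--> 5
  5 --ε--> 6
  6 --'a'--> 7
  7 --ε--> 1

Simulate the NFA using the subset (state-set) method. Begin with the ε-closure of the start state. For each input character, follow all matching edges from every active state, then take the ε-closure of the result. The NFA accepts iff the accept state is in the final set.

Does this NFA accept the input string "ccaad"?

Answer: REJECT

Steps:
start: ε-closure({0}) = {0,2,4}
'c' @ 1: {}  — dead — no transitions
rest 'caad' ignored (set empty)
final: {}; accept 1 not in set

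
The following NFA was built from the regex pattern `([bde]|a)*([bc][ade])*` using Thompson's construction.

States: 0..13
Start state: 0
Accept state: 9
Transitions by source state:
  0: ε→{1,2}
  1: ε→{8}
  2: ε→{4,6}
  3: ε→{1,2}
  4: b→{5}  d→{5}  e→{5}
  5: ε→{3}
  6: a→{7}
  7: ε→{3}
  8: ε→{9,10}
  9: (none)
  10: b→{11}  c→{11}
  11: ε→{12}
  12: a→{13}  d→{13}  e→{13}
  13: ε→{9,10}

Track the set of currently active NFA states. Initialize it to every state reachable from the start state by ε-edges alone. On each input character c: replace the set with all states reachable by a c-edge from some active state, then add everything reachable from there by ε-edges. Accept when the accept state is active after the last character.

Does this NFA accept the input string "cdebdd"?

S₀ = ε-closure({0}) = {0,1,2,4,6,8,9,10}
'c' @ 1: {11,12}
'd' @ 2: {9,10,13}  (accept∈set)
'e' @ 3: {}  — dead — no transitions
rest 'bdd' ignored (set empty)
end set {} — state 9 not in

Answer: REJECT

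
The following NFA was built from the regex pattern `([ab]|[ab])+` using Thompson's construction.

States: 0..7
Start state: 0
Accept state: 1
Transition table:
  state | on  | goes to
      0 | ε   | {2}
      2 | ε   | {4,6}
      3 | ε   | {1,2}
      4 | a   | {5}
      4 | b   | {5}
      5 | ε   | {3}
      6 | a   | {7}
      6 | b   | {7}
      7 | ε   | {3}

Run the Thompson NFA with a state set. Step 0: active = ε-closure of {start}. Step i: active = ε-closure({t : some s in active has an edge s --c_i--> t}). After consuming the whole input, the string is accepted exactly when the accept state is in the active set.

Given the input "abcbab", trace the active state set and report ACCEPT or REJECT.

initial (ε-close {0}): {0,2,4,6}
'a' @ 1: {1,2,3,4,5,6,7}  ✓accept
'b' @ 2: {1,2,3,4,5,6,7}  ✓accept
'c' @ 3: {}  — state set empty
rest 'bab' ignored (set empty)
after full input: {}  (accept=1 not in)

Answer: REJECT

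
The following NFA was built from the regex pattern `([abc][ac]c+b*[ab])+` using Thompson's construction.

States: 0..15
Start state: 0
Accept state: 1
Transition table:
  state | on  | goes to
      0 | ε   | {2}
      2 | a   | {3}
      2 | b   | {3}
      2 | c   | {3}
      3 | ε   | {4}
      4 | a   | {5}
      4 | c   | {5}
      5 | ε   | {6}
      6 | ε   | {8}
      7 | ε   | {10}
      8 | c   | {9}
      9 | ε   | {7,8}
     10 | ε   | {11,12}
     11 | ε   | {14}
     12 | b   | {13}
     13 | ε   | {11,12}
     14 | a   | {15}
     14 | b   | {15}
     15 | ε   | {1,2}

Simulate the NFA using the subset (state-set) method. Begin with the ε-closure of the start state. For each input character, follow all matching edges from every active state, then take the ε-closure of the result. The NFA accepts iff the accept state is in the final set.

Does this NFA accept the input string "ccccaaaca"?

Answer: ACCEPT

Steps:
initial (ε-close {0}): {0,2}
'c' @ 1: {3,4}
'c' @ 2: {5,6,8}
'c' @ 3: {7,8,9,10,11,12,14}
'c' @ 4: {7,8,9,10,11,12,14}
'a' @ 5: {1,2,15}  (accept∈set)
'a' @ 6: {3,4}
'a' @ 7: {5,6,8}
'c' @ 8: {7,8,9,10,11,12,14}
'a' @ 9: {1,2,15}  (accept∈set)
after full input: {1,2,15}  (accept=1 in)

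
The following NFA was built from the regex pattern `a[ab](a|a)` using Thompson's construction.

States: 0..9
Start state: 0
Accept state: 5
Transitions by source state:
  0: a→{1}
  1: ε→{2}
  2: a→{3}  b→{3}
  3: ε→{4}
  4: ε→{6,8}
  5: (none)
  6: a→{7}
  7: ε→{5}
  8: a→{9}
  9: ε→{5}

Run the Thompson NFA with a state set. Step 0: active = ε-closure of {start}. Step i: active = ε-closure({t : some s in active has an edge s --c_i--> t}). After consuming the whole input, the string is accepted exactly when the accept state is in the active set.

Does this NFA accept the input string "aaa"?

Answer: ACCEPT

Trace:
S₀ = ε-closure({0}) = {0}
'a' @ 1: {1,2}
'a' @ 2: {3,4,6,8}
'a' @ 3: {5,7,9}  [accepting]
after full input: {5,7,9}  (accept=5 in)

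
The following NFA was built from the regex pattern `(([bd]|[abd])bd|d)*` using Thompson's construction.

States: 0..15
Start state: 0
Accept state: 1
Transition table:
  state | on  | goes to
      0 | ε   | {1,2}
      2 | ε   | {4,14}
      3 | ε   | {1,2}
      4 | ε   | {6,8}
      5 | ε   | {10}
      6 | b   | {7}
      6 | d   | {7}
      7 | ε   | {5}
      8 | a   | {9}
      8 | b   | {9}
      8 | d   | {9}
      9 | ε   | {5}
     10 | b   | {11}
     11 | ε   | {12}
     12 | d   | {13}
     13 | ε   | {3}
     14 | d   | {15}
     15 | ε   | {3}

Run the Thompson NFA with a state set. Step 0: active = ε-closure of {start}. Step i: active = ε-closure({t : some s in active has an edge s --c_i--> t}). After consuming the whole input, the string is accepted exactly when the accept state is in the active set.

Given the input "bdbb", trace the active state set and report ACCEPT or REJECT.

start: ε-closure({0}) = {0,1,2,4,6,8,14}
'b' @ 1: {5,7,9,10}
'd' @ 2: {}  — state set empty
rest 'bb' ignored (set empty)
after full input: {}  (accept=1 not in)

Answer: REJECT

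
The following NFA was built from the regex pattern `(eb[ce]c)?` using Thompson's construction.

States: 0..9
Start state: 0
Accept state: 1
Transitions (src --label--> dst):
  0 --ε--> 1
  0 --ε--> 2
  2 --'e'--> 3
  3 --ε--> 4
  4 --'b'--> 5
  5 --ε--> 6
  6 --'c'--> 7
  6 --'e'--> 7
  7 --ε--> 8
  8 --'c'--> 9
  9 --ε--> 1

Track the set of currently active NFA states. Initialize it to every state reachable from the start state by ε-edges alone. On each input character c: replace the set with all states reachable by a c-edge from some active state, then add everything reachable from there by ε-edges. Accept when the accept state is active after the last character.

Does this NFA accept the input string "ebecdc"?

Answer: REJECT

Derivation:
initial (ε-close {0}): {0,1,2}
'e' @ 1: {3,4}
'b' @ 2: {5,6}
'e' @ 3: {7,8}
'c' @ 4: {1,9}  ✓accept
'd' @ 5: {}  — no active states
rest 'c' ignored (set empty)
end set {} — state 1 not in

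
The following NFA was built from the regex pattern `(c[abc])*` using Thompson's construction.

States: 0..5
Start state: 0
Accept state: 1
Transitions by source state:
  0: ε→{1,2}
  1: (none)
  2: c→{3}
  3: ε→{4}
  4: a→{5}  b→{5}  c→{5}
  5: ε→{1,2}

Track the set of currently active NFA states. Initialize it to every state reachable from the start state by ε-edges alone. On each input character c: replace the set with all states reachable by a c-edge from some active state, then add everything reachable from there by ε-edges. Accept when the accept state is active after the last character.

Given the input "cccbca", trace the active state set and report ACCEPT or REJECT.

start: ε-closure({0}) = {0,1,2}
'c' @ 1: {3,4}
'c' @ 2: {1,2,5}  [accepting]
'c' @ 3: {3,4}
'b' @ 4: {1,2,5}  [accepting]
'c' @ 5: {3,4}
'a' @ 6: {1,2,5}  [accepting]
end set {1,2,5} — state 1 in

Answer: ACCEPT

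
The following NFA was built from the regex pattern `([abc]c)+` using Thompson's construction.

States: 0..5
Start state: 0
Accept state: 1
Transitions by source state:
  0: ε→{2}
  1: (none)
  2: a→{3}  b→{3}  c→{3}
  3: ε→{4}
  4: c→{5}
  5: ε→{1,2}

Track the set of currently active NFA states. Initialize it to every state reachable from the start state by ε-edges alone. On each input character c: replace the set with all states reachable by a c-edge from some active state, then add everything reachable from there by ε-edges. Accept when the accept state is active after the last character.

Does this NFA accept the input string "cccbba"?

initial (ε-close {0}): {0,2}
'c' @ 1: {3,4}
'c' @ 2: {1,2,5}  [accepting]
'c' @ 3: {3,4}
'b' @ 4: {}  — state set empty
rest 'ba' ignored (set empty)
final: {}; accept 1 not in set

Answer: REJECT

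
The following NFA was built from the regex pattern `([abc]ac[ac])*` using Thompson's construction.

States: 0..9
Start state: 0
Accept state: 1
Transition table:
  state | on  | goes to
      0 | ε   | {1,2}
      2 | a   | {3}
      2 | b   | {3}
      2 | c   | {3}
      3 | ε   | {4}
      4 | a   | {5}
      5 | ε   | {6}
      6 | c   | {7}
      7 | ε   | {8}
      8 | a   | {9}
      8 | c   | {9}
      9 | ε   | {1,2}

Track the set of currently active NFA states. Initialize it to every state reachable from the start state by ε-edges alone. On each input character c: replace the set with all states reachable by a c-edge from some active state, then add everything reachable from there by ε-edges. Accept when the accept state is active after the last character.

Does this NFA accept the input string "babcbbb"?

Answer: REJECT

Derivation:
start: ε-closure({0}) = {0,1,2}
'b' @ 1: {3,4}
'a' @ 2: {5,6}
'b' @ 3: {}  — dead — no transitions
rest 'cbbb' ignored (set empty)
end set {} — state 1 not in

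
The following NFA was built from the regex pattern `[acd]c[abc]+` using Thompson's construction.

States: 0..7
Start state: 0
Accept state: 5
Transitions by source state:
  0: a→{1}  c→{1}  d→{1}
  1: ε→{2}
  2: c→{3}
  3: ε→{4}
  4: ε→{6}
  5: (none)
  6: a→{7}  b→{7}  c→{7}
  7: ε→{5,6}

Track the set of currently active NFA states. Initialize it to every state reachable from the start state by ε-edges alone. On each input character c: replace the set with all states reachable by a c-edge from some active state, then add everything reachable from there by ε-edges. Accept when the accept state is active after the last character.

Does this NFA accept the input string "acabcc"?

S₀ = ε-closure({0}) = {0}
'a' @ 1: {1,2}
'c' @ 2: {3,4,6}
'a' @ 3: {5,6,7}  (accept∈set)
'b' @ 4: {5,6,7}  (accept∈set)
'c' @ 5: {5,6,7}  (accept∈set)
'c' @ 6: {5,6,7}  (accept∈set)
after full input: {5,6,7}  (accept=5 in)

Answer: ACCEPT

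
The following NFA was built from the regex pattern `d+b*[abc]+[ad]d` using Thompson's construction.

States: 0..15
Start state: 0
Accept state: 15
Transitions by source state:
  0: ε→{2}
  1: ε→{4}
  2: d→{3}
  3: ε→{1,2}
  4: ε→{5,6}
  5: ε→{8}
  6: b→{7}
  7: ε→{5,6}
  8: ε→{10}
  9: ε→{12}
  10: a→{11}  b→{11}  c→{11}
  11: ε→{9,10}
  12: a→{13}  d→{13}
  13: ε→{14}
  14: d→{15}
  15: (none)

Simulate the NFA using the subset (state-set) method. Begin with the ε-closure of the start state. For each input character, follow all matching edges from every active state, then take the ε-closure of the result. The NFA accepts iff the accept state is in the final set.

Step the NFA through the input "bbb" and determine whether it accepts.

Answer: REJECT

Derivation:
S₀ = ε-closure({0}) = {0,2}
'b' @ 1: {}  — state set empty
rest 'bb' ignored (set empty)
end set {} — state 15 not in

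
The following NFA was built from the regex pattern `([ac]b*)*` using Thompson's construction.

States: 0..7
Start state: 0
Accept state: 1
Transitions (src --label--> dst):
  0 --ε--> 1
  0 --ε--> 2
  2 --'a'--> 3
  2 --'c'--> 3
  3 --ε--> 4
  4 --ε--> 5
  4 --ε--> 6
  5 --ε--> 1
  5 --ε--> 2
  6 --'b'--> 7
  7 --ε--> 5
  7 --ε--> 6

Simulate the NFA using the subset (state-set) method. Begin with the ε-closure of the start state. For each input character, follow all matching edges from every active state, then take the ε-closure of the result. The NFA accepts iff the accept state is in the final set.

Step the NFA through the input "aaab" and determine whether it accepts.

initial (ε-close {0}): {0,1,2}
'a' @ 1: {1,2,3,4,5,6}  (accept∈set)
'a' @ 2: {1,2,3,4,5,6}  (accept∈set)
'a' @ 3: {1,2,3,4,5,6}  (accept∈set)
'b' @ 4: {1,2,5,6,7}  (accept∈set)
after full input: {1,2,5,6,7}  (accept=1 in)

Answer: ACCEPT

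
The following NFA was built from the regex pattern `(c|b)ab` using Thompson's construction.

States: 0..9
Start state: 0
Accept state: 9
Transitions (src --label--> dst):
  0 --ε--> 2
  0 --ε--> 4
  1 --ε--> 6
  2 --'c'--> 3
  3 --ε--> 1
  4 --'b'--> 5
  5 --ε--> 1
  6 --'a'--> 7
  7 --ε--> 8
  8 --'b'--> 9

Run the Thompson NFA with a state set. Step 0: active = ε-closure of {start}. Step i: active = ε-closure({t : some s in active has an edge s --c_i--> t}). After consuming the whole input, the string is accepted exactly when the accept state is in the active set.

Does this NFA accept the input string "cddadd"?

Answer: REJECT

Derivation:
start: ε-closure({0}) = {0,2,4}
'c' @ 1: {1,3,6}
'd' @ 2: {}  — dead — no transitions
rest 'dadd' ignored (set empty)
final: {}; accept 9 not in set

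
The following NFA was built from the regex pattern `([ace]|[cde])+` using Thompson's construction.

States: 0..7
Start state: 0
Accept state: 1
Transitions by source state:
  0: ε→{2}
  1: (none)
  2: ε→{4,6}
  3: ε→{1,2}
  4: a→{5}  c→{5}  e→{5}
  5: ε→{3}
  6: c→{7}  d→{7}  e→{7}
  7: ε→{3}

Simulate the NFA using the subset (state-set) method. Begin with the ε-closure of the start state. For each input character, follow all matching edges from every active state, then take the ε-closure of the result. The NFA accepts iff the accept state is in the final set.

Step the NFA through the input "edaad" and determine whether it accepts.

S₀ = ε-closure({0}) = {0,2,4,6}
'e' @ 1: {1,2,3,4,5,6,7}  (accept∈set)
'd' @ 2: {1,2,3,4,6,7}  (accept∈set)
'a' @ 3: {1,2,3,4,5,6}  (accept∈set)
'a' @ 4: {1,2,3,4,5,6}  (accept∈set)
'd' @ 5: {1,2,3,4,6,7}  (accept∈set)
after full input: {1,2,3,4,6,7}  (accept=1 in)

Answer: ACCEPT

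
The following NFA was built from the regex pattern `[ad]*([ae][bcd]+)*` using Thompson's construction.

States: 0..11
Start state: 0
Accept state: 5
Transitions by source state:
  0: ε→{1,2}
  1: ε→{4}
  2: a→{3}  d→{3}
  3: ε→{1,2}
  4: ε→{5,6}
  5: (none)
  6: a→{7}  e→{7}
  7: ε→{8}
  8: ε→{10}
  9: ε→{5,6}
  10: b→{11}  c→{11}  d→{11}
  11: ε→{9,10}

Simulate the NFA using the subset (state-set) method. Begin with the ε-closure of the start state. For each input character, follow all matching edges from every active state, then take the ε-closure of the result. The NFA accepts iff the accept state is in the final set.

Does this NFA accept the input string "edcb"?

Answer: ACCEPT

Trace:
S₀ = ε-closure({0}) = {0,1,2,4,5,6}
'e' @ 1: {7,8,10}
'd' @ 2: {5,6,9,10,11}  [accepting]
'c' @ 3: {5,6,9,10,11}  [accepting]
'b' @ 4: {5,6,9,10,11}  [accepting]
end set {5,6,9,10,11} — state 5 in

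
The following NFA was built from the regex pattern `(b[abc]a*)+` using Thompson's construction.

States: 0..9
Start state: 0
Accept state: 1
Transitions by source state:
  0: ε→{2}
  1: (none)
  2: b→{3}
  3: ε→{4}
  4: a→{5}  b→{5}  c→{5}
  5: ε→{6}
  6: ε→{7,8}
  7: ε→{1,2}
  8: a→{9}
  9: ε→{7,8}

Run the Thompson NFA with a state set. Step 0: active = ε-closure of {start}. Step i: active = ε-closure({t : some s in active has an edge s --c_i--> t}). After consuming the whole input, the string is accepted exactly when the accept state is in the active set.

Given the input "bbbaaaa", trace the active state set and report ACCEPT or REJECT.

S₀ = ε-closure({0}) = {0,2}
'b' @ 1: {3,4}
'b' @ 2: {1,2,5,6,7,8}  ✓accept
'b' @ 3: {3,4}
'a' @ 4: {1,2,5,6,7,8}  ✓accept
'a' @ 5: {1,2,7,8,9}  ✓accept
'a' @ 6: {1,2,7,8,9}  ✓accept
'a' @ 7: {1,2,7,8,9}  ✓accept
after full input: {1,2,7,8,9}  (accept=1 in)

Answer: ACCEPT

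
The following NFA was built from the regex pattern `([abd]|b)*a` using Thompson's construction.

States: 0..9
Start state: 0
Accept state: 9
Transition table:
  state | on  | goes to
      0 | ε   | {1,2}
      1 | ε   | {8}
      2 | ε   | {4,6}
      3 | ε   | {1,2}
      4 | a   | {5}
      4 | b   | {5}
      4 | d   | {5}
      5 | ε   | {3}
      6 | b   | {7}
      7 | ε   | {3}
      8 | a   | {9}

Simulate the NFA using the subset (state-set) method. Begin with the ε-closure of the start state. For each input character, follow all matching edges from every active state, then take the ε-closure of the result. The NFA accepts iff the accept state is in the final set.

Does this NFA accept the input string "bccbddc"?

Answer: REJECT

Trace:
S₀ = ε-closure({0}) = {0,1,2,4,6,8}
'b' @ 1: {1,2,3,4,5,6,7,8}
'c' @ 2: {}  — no active states
rest 'cbddc' ignored (set empty)
final: {}; accept 9 not in set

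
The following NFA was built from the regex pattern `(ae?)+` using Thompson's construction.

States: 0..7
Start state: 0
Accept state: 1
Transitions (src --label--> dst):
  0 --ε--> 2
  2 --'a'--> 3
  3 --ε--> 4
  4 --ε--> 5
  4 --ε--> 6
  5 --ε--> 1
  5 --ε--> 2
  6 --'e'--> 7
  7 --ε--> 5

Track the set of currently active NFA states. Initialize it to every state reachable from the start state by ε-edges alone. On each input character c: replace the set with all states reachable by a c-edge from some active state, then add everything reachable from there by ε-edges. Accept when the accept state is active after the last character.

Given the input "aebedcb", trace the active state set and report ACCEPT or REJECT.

Answer: REJECT

Steps:
S₀ = ε-closure({0}) = {0,2}
'a' @ 1: {1,2,3,4,5,6}  (accept∈set)
'e' @ 2: {1,2,5,7}  (accept∈set)
'b' @ 3: {}  — state set empty
rest 'edcb' ignored (set empty)
end set {} — state 1 not in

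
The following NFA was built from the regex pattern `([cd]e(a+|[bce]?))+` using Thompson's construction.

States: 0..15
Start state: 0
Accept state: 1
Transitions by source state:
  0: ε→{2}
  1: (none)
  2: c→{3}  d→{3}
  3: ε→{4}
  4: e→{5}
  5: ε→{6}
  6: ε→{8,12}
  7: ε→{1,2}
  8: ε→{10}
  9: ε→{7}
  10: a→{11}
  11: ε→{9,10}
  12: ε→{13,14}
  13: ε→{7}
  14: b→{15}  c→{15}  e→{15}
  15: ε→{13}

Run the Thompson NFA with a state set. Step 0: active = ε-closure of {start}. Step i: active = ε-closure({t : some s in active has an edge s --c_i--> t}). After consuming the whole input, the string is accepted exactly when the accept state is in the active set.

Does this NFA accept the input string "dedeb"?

Answer: ACCEPT

Steps:
initial (ε-close {0}): {0,2}
'd' @ 1: {3,4}
'e' @ 2: {1,2,5,6,7,8,10,12,13,14}  (accept∈set)
'd' @ 3: {3,4}
'e' @ 4: {1,2,5,6,7,8,10,12,13,14}  (accept∈set)
'b' @ 5: {1,2,7,13,15}  (accept∈set)
end set {1,2,7,13,15} — state 1 in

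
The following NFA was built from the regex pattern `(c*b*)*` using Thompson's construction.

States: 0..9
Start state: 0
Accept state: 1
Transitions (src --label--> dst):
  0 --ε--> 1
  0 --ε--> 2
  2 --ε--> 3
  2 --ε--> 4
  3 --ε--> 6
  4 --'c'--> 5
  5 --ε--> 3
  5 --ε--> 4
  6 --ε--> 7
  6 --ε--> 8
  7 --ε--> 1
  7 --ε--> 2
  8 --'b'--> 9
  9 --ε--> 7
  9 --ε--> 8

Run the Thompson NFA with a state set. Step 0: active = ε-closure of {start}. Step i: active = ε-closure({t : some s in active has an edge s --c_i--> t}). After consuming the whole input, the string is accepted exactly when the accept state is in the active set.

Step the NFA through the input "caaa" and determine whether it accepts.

Answer: REJECT

Steps:
start: ε-closure({0}) = {0,1,2,3,4,6,7,8}
'c' @ 1: {1,2,3,4,5,6,7,8}  [accepting]
'a' @ 2: {}  — state set empty
rest 'aa' ignored (set empty)
end set {} — state 1 not in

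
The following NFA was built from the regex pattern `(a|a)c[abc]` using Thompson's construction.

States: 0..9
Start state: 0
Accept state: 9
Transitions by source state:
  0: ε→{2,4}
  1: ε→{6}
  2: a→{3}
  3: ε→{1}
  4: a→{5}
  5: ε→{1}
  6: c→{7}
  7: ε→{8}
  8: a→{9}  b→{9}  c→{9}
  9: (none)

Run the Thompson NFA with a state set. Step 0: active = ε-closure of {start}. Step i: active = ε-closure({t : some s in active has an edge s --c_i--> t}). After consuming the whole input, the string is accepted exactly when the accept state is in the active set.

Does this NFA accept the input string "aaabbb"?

start: ε-closure({0}) = {0,2,4}
'a' @ 1: {1,3,5,6}
'a' @ 2: {}  — dead — no transitions
rest 'abbb' ignored (set empty)
final: {}; accept 9 not in set

Answer: REJECT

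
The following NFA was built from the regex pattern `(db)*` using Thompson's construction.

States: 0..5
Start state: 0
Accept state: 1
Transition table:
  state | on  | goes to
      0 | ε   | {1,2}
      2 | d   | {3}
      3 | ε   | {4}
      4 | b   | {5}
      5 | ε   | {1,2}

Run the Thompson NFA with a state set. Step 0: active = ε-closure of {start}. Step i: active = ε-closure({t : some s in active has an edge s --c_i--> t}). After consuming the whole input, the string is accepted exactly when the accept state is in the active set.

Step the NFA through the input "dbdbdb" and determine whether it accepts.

S₀ = ε-closure({0}) = {0,1,2}
'd' @ 1: {3,4}
'b' @ 2: {1,2,5}  ✓accept
'd' @ 3: {3,4}
'b' @ 4: {1,2,5}  ✓accept
'd' @ 5: {3,4}
'b' @ 6: {1,2,5}  ✓accept
after full input: {1,2,5}  (accept=1 in)

Answer: ACCEPT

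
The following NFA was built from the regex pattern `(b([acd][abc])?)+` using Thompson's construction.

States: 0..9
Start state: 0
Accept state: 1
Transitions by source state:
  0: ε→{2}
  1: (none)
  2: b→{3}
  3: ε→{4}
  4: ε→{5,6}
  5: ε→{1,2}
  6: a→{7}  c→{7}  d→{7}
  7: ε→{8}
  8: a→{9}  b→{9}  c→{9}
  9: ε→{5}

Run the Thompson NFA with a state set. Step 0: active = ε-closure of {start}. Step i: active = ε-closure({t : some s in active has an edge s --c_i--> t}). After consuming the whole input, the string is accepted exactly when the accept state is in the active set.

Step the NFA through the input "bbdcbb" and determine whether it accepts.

initial (ε-close {0}): {0,2}
'b' @ 1: {1,2,3,4,5,6}  (accept∈set)
'b' @ 2: {1,2,3,4,5,6}  (accept∈set)
'd' @ 3: {7,8}
'c' @ 4: {1,2,5,9}  (accept∈set)
'b' @ 5: {1,2,3,4,5,6}  (accept∈set)
'b' @ 6: {1,2,3,4,5,6}  (accept∈set)
end set {1,2,3,4,5,6} — state 1 in

Answer: ACCEPT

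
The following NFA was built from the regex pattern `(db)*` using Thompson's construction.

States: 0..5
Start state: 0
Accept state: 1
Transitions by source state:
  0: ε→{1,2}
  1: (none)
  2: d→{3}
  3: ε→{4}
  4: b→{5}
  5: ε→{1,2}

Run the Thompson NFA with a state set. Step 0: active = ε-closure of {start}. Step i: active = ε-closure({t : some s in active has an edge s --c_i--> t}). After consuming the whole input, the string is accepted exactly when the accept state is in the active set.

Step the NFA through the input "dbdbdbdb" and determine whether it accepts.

S₀ = ε-closure({0}) = {0,1,2}
'd' @ 1: {3,4}
'b' @ 2: {1,2,5}  (accept∈set)
'd' @ 3: {3,4}
'b' @ 4: {1,2,5}  (accept∈set)
'd' @ 5: {3,4}
'b' @ 6: {1,2,5}  (accept∈set)
'd' @ 7: {3,4}
'b' @ 8: {1,2,5}  (accept∈set)
end set {1,2,5} — state 1 in

Answer: ACCEPT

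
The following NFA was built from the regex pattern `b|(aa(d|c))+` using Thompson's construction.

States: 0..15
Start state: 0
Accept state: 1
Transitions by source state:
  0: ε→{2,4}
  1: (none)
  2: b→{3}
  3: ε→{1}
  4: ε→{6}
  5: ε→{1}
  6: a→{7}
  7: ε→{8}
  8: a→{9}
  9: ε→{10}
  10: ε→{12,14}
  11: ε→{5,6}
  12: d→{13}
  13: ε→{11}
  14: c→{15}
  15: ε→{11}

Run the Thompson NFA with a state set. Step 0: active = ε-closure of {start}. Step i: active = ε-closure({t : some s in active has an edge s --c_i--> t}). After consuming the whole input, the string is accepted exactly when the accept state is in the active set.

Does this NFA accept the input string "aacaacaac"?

start: ε-closure({0}) = {0,2,4,6}
'a' @ 1: {7,8}
'a' @ 2: {9,10,12,14}
'c' @ 3: {1,5,6,11,15}  ✓accept
'a' @ 4: {7,8}
'a' @ 5: {9,10,12,14}
'c' @ 6: {1,5,6,11,15}  ✓accept
'a' @ 7: {7,8}
'a' @ 8: {9,10,12,14}
'c' @ 9: {1,5,6,11,15}  ✓accept
final: {1,5,6,11,15}; accept 1 in set

Answer: ACCEPT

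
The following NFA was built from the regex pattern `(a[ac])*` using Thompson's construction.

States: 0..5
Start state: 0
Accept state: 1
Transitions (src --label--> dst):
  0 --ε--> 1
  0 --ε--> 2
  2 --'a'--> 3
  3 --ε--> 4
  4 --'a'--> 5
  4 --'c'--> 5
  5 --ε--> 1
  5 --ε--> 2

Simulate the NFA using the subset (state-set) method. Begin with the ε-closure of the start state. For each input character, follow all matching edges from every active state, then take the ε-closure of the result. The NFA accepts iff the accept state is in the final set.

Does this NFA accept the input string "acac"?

Answer: ACCEPT

Steps:
initial (ε-close {0}): {0,1,2}
'a' @ 1: {3,4}
'c' @ 2: {1,2,5}  ✓accept
'a' @ 3: {3,4}
'c' @ 4: {1,2,5}  ✓accept
end set {1,2,5} — state 1 in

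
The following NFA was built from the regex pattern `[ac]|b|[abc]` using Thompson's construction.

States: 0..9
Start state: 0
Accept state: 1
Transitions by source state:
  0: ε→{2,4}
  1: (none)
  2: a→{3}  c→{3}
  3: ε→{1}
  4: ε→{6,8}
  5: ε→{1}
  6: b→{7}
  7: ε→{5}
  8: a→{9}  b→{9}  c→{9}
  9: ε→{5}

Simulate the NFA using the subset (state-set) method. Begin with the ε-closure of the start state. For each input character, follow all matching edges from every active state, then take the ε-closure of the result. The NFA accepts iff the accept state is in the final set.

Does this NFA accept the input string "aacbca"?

start: ε-closure({0}) = {0,2,4,6,8}
'a' @ 1: {1,3,5,9}  [accepting]
'a' @ 2: {}  — state set empty
rest 'cbca' ignored (set empty)
final: {}; accept 1 not in set

Answer: REJECT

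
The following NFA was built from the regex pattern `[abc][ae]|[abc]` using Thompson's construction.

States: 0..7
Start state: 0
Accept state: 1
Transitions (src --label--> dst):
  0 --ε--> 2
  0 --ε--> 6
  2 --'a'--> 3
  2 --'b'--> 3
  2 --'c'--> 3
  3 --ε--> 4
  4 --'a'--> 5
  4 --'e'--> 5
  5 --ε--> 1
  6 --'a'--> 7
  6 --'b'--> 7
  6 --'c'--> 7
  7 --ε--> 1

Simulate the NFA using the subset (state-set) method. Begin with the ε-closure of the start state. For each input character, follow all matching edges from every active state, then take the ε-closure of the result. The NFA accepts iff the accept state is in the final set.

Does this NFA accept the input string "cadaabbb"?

Answer: REJECT

Derivation:
S₀ = ε-closure({0}) = {0,2,6}
'c' @ 1: {1,3,4,7}  (accept∈set)
'a' @ 2: {1,5}  (accept∈set)
'd' @ 3: {}  — dead — no transitions
rest 'aabbb' ignored (set empty)
end set {} — state 1 not in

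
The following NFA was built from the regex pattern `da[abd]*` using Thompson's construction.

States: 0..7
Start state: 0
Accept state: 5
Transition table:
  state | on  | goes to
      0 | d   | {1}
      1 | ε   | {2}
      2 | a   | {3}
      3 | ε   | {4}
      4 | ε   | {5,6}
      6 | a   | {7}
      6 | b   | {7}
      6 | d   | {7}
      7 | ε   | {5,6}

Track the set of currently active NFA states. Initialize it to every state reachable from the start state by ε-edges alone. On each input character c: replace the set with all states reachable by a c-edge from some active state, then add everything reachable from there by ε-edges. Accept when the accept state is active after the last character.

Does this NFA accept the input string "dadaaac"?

initial (ε-close {0}): {0}
'd' @ 1: {1,2}
'a' @ 2: {3,4,5,6}  (accept∈set)
'd' @ 3: {5,6,7}  (accept∈set)
'a' @ 4: {5,6,7}  (accept∈set)
'a' @ 5: {5,6,7}  (accept∈set)
'a' @ 6: {5,6,7}  (accept∈set)
'c' @ 7: {}  — no active states
end set {} — state 5 not in

Answer: REJECT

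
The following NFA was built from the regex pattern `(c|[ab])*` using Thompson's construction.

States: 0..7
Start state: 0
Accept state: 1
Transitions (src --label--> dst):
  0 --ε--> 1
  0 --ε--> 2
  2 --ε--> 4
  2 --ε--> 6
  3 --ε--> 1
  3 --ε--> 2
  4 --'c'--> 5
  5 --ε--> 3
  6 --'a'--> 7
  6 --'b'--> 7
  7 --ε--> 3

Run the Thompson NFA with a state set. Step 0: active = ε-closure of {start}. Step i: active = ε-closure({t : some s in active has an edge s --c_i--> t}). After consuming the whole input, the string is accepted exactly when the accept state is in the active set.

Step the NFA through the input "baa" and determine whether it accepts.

Answer: ACCEPT

Derivation:
initial (ε-close {0}): {0,1,2,4,6}
'b' @ 1: {1,2,3,4,6,7}  ✓accept
'a' @ 2: {1,2,3,4,6,7}  ✓accept
'a' @ 3: {1,2,3,4,6,7}  ✓accept
final: {1,2,3,4,6,7}; accept 1 in set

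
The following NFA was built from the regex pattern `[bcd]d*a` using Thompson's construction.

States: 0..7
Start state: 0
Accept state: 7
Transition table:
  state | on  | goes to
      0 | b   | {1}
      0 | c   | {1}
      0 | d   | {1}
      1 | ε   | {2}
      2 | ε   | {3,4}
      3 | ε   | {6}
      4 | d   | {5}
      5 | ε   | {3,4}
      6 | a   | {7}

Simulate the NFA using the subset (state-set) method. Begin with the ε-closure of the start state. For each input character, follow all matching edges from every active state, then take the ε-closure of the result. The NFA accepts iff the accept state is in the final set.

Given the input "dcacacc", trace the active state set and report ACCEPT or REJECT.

Answer: REJECT

Trace:
S₀ = ε-closure({0}) = {0}
'd' @ 1: {1,2,3,4,6}
'c' @ 2: {}  — state set empty
rest 'acacc' ignored (set empty)
end set {} — state 7 not in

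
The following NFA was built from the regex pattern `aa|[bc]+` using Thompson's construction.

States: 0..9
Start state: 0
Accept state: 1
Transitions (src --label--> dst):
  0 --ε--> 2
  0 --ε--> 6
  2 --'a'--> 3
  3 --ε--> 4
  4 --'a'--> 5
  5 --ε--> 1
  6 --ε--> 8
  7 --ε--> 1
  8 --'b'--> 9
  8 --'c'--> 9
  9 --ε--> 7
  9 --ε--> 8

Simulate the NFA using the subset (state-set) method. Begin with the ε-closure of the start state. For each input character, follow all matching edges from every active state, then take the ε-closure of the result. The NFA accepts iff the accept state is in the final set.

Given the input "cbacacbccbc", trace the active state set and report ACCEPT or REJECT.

initial (ε-close {0}): {0,2,6,8}
'c' @ 1: {1,7,8,9}  ✓accept
'b' @ 2: {1,7,8,9}  ✓accept
'a' @ 3: {}  — state set empty
rest 'cacbccbc' ignored (set empty)
end set {} — state 1 not in

Answer: REJECT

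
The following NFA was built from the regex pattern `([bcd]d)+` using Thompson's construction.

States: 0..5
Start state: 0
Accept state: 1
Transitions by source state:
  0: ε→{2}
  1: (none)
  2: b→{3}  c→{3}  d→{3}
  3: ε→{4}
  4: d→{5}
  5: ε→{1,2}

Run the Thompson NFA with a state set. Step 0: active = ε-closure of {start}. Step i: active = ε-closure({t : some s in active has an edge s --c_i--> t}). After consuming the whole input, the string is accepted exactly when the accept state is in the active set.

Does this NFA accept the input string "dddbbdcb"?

S₀ = ε-closure({0}) = {0,2}
'd' @ 1: {3,4}
'd' @ 2: {1,2,5}  ✓accept
'd' @ 3: {3,4}
'b' @ 4: {}  — dead — no transitions
rest 'bdcb' ignored (set empty)
end set {} — state 1 not in

Answer: REJECT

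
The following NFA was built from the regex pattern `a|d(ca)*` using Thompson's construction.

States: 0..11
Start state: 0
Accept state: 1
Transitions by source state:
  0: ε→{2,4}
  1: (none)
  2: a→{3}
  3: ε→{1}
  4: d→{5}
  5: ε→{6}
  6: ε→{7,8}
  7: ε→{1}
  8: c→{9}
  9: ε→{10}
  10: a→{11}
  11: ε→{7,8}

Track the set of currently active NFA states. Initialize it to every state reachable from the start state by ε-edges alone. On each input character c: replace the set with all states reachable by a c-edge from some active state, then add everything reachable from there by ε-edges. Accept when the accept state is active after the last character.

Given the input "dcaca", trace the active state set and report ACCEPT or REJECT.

start: ε-closure({0}) = {0,2,4}
'd' @ 1: {1,5,6,7,8}  (accept∈set)
'c' @ 2: {9,10}
'a' @ 3: {1,7,8,11}  (accept∈set)
'c' @ 4: {9,10}
'a' @ 5: {1,7,8,11}  (accept∈set)
final: {1,7,8,11}; accept 1 in set

Answer: ACCEPT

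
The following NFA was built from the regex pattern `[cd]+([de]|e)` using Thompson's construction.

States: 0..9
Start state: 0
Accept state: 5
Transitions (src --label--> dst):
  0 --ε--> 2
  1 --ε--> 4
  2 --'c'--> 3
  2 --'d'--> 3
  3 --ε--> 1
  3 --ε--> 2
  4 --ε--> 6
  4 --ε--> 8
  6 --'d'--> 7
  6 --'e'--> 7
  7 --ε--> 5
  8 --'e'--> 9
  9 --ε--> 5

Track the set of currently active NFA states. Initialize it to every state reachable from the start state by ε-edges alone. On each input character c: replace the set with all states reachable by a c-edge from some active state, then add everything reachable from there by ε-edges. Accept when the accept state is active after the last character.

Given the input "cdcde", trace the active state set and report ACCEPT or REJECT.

initial (ε-close {0}): {0,2}
'c' @ 1: {1,2,3,4,6,8}
'd' @ 2: {1,2,3,4,5,6,7,8}  [accepting]
'c' @ 3: {1,2,3,4,6,8}
'd' @ 4: {1,2,3,4,5,6,7,8}  [accepting]
'e' @ 5: {5,7,9}  [accepting]
end set {5,7,9} — state 5 in

Answer: ACCEPT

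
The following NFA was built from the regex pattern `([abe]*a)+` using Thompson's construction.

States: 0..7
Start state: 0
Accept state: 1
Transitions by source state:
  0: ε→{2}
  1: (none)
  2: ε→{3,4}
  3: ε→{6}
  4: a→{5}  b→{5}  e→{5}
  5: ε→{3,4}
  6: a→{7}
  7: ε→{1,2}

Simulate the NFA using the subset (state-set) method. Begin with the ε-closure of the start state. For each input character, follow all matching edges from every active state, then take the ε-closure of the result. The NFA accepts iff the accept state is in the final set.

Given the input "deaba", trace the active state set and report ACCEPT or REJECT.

S₀ = ε-closure({0}) = {0,2,3,4,6}
'd' @ 1: {}  — state set empty
rest 'eaba' ignored (set empty)
final: {}; accept 1 not in set

Answer: REJECT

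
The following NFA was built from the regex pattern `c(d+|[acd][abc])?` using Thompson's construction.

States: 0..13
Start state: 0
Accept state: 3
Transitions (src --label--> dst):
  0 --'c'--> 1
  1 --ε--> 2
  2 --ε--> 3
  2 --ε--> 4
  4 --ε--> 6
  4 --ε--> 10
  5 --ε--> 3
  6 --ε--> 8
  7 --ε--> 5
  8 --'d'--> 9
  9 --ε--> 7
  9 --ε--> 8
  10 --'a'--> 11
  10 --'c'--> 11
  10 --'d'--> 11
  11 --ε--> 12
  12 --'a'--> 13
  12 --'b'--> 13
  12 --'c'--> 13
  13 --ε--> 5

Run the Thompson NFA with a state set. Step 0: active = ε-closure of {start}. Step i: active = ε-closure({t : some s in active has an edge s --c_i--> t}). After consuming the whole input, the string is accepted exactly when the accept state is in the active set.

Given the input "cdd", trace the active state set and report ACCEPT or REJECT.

Answer: ACCEPT

Derivation:
S₀ = ε-closure({0}) = {0}
'c' @ 1: {1,2,3,4,6,8,10}  [accepting]
'd' @ 2: {3,5,7,8,9,11,12}  [accepting]
'd' @ 3: {3,5,7,8,9}  [accepting]
final: {3,5,7,8,9}; accept 3 in set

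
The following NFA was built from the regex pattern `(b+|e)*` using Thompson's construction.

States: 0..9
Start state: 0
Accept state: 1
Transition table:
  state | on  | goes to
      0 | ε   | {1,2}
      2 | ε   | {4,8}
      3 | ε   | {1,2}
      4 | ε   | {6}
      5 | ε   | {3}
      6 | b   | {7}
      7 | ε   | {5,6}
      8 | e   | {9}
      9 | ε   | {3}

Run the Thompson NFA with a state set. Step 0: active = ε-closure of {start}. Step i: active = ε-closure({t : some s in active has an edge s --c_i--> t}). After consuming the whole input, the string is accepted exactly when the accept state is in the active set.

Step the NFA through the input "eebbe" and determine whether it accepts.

start: ε-closure({0}) = {0,1,2,4,6,8}
'e' @ 1: {1,2,3,4,6,8,9}  [accepting]
'e' @ 2: {1,2,3,4,6,8,9}  [accepting]
'b' @ 3: {1,2,3,4,5,6,7,8}  [accepting]
'b' @ 4: {1,2,3,4,5,6,7,8}  [accepting]
'e' @ 5: {1,2,3,4,6,8,9}  [accepting]
final: {1,2,3,4,6,8,9}; accept 1 in set

Answer: ACCEPT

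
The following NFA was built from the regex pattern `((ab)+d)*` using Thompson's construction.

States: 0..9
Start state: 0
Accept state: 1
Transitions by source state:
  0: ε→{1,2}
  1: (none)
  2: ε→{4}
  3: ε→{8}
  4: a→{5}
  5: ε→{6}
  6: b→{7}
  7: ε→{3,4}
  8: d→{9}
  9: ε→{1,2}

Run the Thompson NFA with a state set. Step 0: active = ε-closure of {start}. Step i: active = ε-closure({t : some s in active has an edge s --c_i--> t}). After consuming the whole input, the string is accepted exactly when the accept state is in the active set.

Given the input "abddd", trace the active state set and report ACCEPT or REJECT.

Answer: REJECT

Steps:
start: ε-closure({0}) = {0,1,2,4}
'a' @ 1: {5,6}
'b' @ 2: {3,4,7,8}
'd' @ 3: {1,2,4,9}  [accepting]
'd' @ 4: {}  — state set empty
rest 'd' ignored (set empty)
end set {} — state 1 not in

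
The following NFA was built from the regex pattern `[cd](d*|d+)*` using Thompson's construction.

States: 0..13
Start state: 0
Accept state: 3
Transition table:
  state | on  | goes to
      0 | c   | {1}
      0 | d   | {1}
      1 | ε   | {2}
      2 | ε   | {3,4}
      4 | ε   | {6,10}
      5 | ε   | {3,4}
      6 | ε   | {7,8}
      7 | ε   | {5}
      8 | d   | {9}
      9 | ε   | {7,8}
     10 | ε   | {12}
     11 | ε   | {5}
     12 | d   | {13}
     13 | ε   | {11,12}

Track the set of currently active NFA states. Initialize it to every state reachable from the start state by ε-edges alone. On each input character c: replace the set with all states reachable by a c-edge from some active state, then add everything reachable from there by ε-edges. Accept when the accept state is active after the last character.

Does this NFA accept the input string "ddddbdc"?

Answer: REJECT

Derivation:
S₀ = ε-closure({0}) = {0}
'd' @ 1: {1,2,3,4,5,6,7,8,10,12}  [accepting]
'd' @ 2: {3,4,5,6,7,8,9,10,11,12,13}  [accepting]
'd' @ 3: {3,4,5,6,7,8,9,10,11,12,13}  [accepting]
'd' @ 4: {3,4,5,6,7,8,9,10,11,12,13}  [accepting]
'b' @ 5: {}  — dead — no transitions
rest 'dc' ignored (set empty)
final: {}; accept 3 not in set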